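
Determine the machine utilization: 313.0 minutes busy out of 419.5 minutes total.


Utilization = busy / total × 100
= 313.0 / 419.5 × 100
= 74.6%


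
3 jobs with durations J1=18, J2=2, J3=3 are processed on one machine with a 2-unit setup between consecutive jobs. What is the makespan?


Makespan = Σ processing + (n-1) × setup
= (18 + 2 + 3) + (3-1)×2
= 23 + 4
= 27 time units


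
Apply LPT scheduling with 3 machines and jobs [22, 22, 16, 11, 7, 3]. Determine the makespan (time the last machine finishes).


Jobs (LPT sorted): [22, 22, 16, 11, 7, 3]
Machines: 3
  J=22 → Machine 1 (load: 0+22=22)
  J=22 → Machine 2 (load: 0+22=22)
  J=16 → Machine 3 (load: 0+16=16)
  J=11 → Machine 3 (load: 16+11=27)
  J=7 → Machine 1 (load: 22+7=29)
  J=3 → Machine 2 (load: 22+3=25)
Machine loads: [29, 25, 27]
Makespan = max = 29 time units


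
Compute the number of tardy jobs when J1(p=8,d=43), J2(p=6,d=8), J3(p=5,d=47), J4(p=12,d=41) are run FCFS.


Completion vs due date:
  J1: C=8, d=43 → on time
  J2: C=14, d=8 → TARDY
  J3: C=19, d=47 → on time
  J4: C=31, d=41 → on time
Tardy jobs: J2
Count = 1


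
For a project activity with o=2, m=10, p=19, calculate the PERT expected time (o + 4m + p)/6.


te = (o + 4m + p) / 6
= (2 + 4×10 + 19) / 6
= (2 + 40 + 19) / 6
= 61 / 6
= 10.17


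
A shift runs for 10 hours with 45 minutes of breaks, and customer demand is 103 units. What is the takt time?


Available = 10×60 - 45 = 555 min
Takt time = 555 / 103
= 5.39 min/unit


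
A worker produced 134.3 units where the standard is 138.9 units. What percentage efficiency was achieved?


Efficiency = (actual / standard) × 100
= (134.3 / 138.9) × 100
= 96.7%


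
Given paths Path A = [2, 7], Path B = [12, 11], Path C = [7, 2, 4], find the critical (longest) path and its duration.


Path A: 2 + 7 = 9
Path B: 12 + 11 = 23
Path C: 7 + 2 + 4 = 13
Critical path = longest = max(9, 23, 13)
= 23 (Path B)


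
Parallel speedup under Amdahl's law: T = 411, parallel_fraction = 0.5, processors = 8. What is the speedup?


Amdahl's law: T_p = T × ((1-p) + p/N)
= 411 × ((1-0.5) + 0.5/8)
= 411 × (0.50 + 0.0625)
= 411 × 0.5625
= 231.19
Speedup = 411/231.19
= 1.78×


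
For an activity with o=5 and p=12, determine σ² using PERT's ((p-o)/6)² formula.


σ² = ((p - o) / 6)² = (p - o)² / 36
= (12 - 5)² / 36
= 7² / 36
= 49 / 36
= 1.3611


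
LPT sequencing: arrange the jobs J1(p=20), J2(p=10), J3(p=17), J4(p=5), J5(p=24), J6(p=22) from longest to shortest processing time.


LPT: sort by longest processing time first
  J5: p=24
  J6: p=22
  J1: p=20
  J3: p=17
  J2: p=10
  J4: p=5
Order: J5 → J6 → J1 → J3 → J2 → J4


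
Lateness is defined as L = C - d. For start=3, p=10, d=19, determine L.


Completion = 3 + 10 = 13
Lateness = C - d = 13 - 19
= -6


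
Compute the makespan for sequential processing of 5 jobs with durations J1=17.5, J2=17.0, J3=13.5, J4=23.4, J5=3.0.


Sequential makespan: sum all processing times
= 17.5 + 17.0 + 13.5 + 23.4 + 3.0
= 74.4 time units


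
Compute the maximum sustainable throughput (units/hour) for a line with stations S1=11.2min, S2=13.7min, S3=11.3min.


Bottleneck = longest station time
Station times: [11.2, 13.7, 11.3]
Max = 13.7 min
Rate = 60 / 13.7
= 4.38 units/hour (bottleneck: 13.7min)


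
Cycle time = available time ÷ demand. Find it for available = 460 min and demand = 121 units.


Cycle time = available time / demand
= 460 / 121
= 3.80 min/unit


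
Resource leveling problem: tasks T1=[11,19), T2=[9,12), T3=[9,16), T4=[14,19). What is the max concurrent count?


Check each time point for overlaps:
  t=11: 3 tasks active (T1, T2, T3)
Max concurrent = 3


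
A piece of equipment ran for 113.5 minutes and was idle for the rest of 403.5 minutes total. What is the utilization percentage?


Utilization = busy / total × 100
= 113.5 / 403.5 × 100
= 28.1%


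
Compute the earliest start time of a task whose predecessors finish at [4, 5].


ES = max of all predecessor completion times
Predecessors: [4, 5]
ES = max(4, 5)
= 5


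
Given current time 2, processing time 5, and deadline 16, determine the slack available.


Slack = due - current_time - processing
= 16 - 2 - 5
= 9


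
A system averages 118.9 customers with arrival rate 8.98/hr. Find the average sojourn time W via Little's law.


Little's law: L = λW → W = L / λ
= 118.9 / 8.98
= 13.24 hours


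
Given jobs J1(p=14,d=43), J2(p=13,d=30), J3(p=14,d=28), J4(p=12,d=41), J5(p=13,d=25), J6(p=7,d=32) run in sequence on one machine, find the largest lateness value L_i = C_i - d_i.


Lateness per job (L = C - d):
  J1: C=14, d=43, L=-29
  J2: C=27, d=30, L=-3
  J3: C=41, d=28, L=13
  J4: C=53, d=41, L=12
  J5: C=66, d=25, L=41
  J6: C=73, d=32, L=41
Lmax = max(-29, -3, 13, 12, 41, 41)
= 41


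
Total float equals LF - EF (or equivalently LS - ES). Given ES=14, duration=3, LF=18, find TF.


EF = ES + duration = 14 + 3 = 17
LS = LF - duration = 18 - 3 = 15
Total Float = LF - EF = 18 - 17
(or LS - ES = 15 - 14)
= 1


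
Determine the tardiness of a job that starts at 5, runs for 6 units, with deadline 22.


Completion = start + processing = 5 + 6 = 11
Tardiness = max(0, C - d) = max(0, 11 - 22)
= max(0, -11)
= 0


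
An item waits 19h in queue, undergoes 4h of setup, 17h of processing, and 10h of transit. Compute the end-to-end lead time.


Lead time = queue + setup + processing + transit
= 19 + 4 + 17 + 10
= 50 hours


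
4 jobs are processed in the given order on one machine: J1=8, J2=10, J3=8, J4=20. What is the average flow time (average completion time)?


Completion times:
  J1: completes at 8
  J2: completes at 18
  J3: completes at 26
  J4: completes at 46
Sum = 98
Average = 98/4
= 24.50


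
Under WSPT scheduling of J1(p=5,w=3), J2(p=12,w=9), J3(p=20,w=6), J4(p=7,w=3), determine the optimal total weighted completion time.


WSPT order (by p/w): J2 → J1 → J4 → J3
  J2: C=12, w·C=9×12=108
  J1: C=17, w·C=3×17=51
  J4: C=24, w·C=3×24=72
  J3: C=44, w·C=6×44=264
Σ w·C = 495
= 495


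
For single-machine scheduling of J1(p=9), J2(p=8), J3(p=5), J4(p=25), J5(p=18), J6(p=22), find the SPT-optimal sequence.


SPT: sort by shortest processing time
  J3: p=5
  J2: p=8
  J1: p=9
  J5: p=18
  J6: p=22
  J4: p=25
Order: J3 → J2 → J1 → J5 → J6 → J4


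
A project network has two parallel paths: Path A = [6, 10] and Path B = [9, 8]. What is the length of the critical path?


Path A: 6 + 10 = 16
Path B: 9 + 8 = 17
Critical path = longest = max(16, 17)
= 17 (Path B)


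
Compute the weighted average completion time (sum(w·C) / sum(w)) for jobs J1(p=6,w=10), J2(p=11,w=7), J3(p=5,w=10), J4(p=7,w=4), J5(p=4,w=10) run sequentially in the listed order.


Completion times:
  J1: C=6, w×C=10×6=60
  J2: C=17, w×C=7×17=119
  J3: C=22, w×C=10×22=220
  J4: C=29, w×C=4×29=116
  J5: C=33, w×C=10×33=330
Sum w×C = 845
Sum w = 41
Weighted avg = 845/41
= 20.61


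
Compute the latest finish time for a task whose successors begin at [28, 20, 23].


LF = min of all successor start times
Successors start at: [28, 20, 23]
LF = min(28, 20, 23)
= 20


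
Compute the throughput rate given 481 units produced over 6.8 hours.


Throughput = units / time
= 481 / 6.8
= 70.7 units/hour


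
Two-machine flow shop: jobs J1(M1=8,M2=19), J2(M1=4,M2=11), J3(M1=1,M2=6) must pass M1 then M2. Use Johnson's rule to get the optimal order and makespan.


Johnson's rule:
Group 1 (M1≤M2, sort by M1): ['J3', 'J2', 'J1']
Group 2 (M1>M2, sort desc M2): []
Sequence: J3 → J2 → J1
Makespan calculation:
  J3: M1 done=1, M2 done=7
  J2: M1 done=5, M2 done=18
  J1: M1 done=13, M2 done=37
= Sequence: J3 → J2 → J1, Makespan: 37


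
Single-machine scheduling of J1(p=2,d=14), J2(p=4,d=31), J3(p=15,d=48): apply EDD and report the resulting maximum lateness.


EDD order: J1 → J2 → J3
Completion and lateness:
  J1: C=2, d=14, L=2-14=-12
  J2: C=6, d=31, L=6-31=-25
  J3: C=21, d=48, L=21-48=-27
Lmax = max(-12, -25, -27)
= -12


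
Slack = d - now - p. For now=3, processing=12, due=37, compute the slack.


Slack = due - current_time - processing
= 37 - 3 - 12
= 22


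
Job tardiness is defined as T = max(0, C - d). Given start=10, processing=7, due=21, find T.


Completion = start + processing = 10 + 7 = 17
Tardiness = max(0, C - d) = max(0, 17 - 21)
= max(0, -4)
= 0


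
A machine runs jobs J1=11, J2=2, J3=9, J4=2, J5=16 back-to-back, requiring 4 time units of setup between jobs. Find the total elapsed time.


Makespan = Σ processing + (n-1) × setup
= (11 + 2 + 9 + 2 + 16) + (5-1)×4
= 40 + 16
= 56 time units


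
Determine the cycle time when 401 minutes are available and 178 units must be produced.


Cycle time = available time / demand
= 401 / 178
= 2.25 min/unit


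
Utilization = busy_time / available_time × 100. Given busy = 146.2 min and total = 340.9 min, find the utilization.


Utilization = busy / total × 100
= 146.2 / 340.9 × 100
= 42.9%


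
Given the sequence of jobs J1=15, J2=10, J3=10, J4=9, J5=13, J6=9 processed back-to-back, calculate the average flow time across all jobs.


Completion times:
  J1: completes at 15
  J2: completes at 25
  J3: completes at 35
  J4: completes at 44
  J5: completes at 57
  J6: completes at 66
Sum = 242
Average = 242/6
= 40.33


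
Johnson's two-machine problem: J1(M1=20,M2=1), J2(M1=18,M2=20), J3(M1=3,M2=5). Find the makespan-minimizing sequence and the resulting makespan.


Johnson's rule:
Group 1 (M1≤M2, sort by M1): ['J3', 'J2']
Group 2 (M1>M2, sort desc M2): ['J1']
Sequence: J3 → J2 → J1
Makespan calculation:
  J3: M1 done=3, M2 done=8
  J2: M1 done=21, M2 done=41
  J1: M1 done=41, M2 done=42
= Sequence: J3 → J2 → J1, Makespan: 42


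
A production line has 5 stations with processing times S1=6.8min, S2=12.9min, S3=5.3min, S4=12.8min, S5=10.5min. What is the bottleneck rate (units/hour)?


Bottleneck = longest station time
Station times: [6.8, 12.9, 5.3, 12.8, 10.5]
Max = 12.9 min
Rate = 60 / 12.9
= 4.65 units/hour (bottleneck: 12.9min)


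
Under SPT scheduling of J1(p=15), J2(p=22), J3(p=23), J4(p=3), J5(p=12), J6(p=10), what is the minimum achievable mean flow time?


SPT order: J4 → J6 → J5 → J1 → J2 → J3
Completion times:
  J4: C=3
  J6: C=13
  J5: C=25
  J1: C=40
  J2: C=62
  J3: C=85
Sum = 228, n = 6
Mean flow = 228/6
= 38.00


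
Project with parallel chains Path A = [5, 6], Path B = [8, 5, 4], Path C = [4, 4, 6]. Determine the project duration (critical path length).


Path A: 5 + 6 = 11
Path B: 8 + 5 + 4 = 17
Path C: 4 + 4 + 6 = 14
Critical path = longest = max(11, 17, 14)
= 17 (Path B)


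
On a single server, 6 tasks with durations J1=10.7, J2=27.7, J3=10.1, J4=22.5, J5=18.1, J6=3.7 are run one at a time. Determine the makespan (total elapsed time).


Sequential makespan: sum all processing times
= 10.7 + 27.7 + 10.1 + 22.5 + 18.1 + 3.7
= 92.8 time units


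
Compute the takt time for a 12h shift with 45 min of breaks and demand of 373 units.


Available = 12×60 - 45 = 675 min
Takt time = 675 / 373
= 1.81 min/unit


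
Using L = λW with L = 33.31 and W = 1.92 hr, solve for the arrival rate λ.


Little's law: L = λW → λ = L / W
= 33.31 / 1.92
= 17.35 per hour


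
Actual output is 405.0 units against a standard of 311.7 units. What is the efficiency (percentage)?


Efficiency = (actual / standard) × 100
= (405.0 / 311.7) × 100
= 129.9%


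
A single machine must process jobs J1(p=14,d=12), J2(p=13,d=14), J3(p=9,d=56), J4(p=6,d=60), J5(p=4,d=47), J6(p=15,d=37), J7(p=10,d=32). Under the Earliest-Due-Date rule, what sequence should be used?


EDD: sort by earliest due date
  J1: d=12, p=14
  J2: d=14, p=13
  J7: d=32, p=10
  J6: d=37, p=15
  J5: d=47, p=4
  J3: d=56, p=9
  J4: d=60, p=6
Order: J1 → J2 → J7 → J6 → J5 → J3 → J4


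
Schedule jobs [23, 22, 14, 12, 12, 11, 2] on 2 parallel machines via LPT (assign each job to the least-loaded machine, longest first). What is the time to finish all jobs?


Jobs (LPT sorted): [23, 22, 14, 12, 12, 11, 2]
Machines: 2
  J=23 → Machine 1 (load: 0+23=23)
  J=22 → Machine 2 (load: 0+22=22)
  J=14 → Machine 2 (load: 22+14=36)
  J=12 → Machine 1 (load: 23+12=35)
  J=12 → Machine 1 (load: 35+12=47)
  J=11 → Machine 2 (load: 36+11=47)
  J=2 → Machine 1 (load: 47+2=49)
Machine loads: [49, 47]
Makespan = max = 49 time units


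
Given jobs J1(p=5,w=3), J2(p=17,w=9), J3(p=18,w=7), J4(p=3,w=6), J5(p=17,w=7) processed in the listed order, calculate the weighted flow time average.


Completion times:
  J1: C=5, w×C=3×5=15
  J2: C=22, w×C=9×22=198
  J3: C=40, w×C=7×40=280
  J4: C=43, w×C=6×43=258
  J5: C=60, w×C=7×60=420
Sum w×C = 1171
Sum w = 32
Weighted avg = 1171/32
= 36.59


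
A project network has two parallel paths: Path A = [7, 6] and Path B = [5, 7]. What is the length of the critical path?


Path A: 7 + 6 = 13
Path B: 5 + 7 = 12
Critical path = longest = max(13, 12)
= 13 (Path A)


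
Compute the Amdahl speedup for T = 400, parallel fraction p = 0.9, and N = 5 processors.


Amdahl's law: T_p = T × ((1-p) + p/N)
= 400 × ((1-0.9) + 0.9/5)
= 400 × (0.10 + 0.1800)
= 400 × 0.2800
= 112.00
Speedup = 400/112.00
= 3.57×


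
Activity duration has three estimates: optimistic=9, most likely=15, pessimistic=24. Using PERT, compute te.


te = (o + 4m + p) / 6
= (9 + 4×15 + 24) / 6
= (9 + 60 + 24) / 6
= 93 / 6
= 15.50


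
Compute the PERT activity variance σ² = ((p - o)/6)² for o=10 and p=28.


σ² = ((p - o) / 6)² = (p - o)² / 36
= (28 - 10)² / 36
= 18² / 36
= 324 / 36
= 9.0000


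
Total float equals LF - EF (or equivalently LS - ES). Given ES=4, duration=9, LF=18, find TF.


EF = ES + duration = 4 + 9 = 13
LS = LF - duration = 18 - 9 = 9
Total Float = LF - EF = 18 - 13
(or LS - ES = 9 - 4)
= 5


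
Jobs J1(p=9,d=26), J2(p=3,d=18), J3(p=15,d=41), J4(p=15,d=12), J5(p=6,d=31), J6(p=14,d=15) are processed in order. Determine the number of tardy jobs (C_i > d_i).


Completion vs due date:
  J1: C=9, d=26 → on time
  J2: C=12, d=18 → on time
  J3: C=27, d=41 → on time
  J4: C=42, d=12 → TARDY
  J5: C=48, d=31 → TARDY
  J6: C=62, d=15 → TARDY
Tardy jobs: J4, J5, J6
Count = 3


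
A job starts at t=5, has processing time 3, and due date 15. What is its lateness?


Completion = 5 + 3 = 8
Lateness = C - d = 8 - 15
= -7


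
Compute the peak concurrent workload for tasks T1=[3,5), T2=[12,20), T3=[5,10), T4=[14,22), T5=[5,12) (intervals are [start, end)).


Check each time point for overlaps:
  t=5: 2 tasks active (T3, T5)
Max concurrent = 2


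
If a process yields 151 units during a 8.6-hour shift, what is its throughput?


Throughput = units / time
= 151 / 8.6
= 17.6 units/hour


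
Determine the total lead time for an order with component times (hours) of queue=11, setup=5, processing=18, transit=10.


Lead time = queue + setup + processing + transit
= 11 + 5 + 18 + 10
= 44 hours


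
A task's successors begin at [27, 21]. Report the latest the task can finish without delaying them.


LF = min of all successor start times
Successors start at: [27, 21]
LF = min(27, 21)
= 21


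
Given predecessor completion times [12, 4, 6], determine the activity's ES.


ES = max of all predecessor completion times
Predecessors: [12, 4, 6]
ES = max(12, 4, 6)
= 12


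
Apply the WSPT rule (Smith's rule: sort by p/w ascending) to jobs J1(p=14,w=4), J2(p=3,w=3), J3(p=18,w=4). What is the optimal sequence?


WSPT (Smith's rule): sort by p/w ascending
  J2: p/w = 3/3 = 1.000
  J1: p/w = 14/4 = 3.500
  J3: p/w = 18/4 = 4.500
Order: J2 → J1 → J3


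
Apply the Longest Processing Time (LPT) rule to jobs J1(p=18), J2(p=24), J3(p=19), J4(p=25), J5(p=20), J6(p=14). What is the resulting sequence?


LPT: sort by longest processing time first
  J4: p=25
  J2: p=24
  J5: p=20
  J3: p=19
  J1: p=18
  J6: p=14
Order: J4 → J2 → J5 → J3 → J1 → J6


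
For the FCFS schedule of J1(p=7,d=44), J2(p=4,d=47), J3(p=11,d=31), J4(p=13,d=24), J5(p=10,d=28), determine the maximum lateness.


Lateness per job (L = C - d):
  J1: C=7, d=44, L=-37
  J2: C=11, d=47, L=-36
  J3: C=22, d=31, L=-9
  J4: C=35, d=24, L=11
  J5: C=45, d=28, L=17
Lmax = max(-37, -36, -9, 11, 17)
= 17


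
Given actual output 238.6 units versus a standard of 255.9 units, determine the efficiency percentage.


Efficiency = (actual / standard) × 100
= (238.6 / 255.9) × 100
= 93.2%


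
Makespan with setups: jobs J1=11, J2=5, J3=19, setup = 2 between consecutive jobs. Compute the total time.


Makespan = Σ processing + (n-1) × setup
= (11 + 5 + 19) + (3-1)×2
= 35 + 4
= 39 time units


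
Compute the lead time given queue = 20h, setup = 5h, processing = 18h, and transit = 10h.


Lead time = queue + setup + processing + transit
= 20 + 5 + 18 + 10
= 53 hours


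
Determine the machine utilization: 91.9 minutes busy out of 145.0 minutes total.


Utilization = busy / total × 100
= 91.9 / 145.0 × 100
= 63.4%


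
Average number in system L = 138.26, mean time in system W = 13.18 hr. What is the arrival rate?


Little's law: L = λW → λ = L / W
= 138.26 / 13.18
= 10.49 per hour


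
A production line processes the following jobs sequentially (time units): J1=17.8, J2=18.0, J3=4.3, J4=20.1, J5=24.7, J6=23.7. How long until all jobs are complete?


Sequential makespan: sum all processing times
= 17.8 + 18.0 + 4.3 + 20.1 + 24.7 + 23.7
= 108.6 time units


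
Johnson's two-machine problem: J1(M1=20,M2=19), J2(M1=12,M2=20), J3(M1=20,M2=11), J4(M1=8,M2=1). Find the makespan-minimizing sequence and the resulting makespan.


Johnson's rule:
Group 1 (M1≤M2, sort by M1): ['J2']
Group 2 (M1>M2, sort desc M2): ['J1', 'J3', 'J4']
Sequence: J2 → J1 → J3 → J4
Makespan calculation:
  J2: M1 done=12, M2 done=32
  J1: M1 done=32, M2 done=51
  J3: M1 done=52, M2 done=63
  J4: M1 done=60, M2 done=64
= Sequence: J2 → J1 → J3 → J4, Makespan: 64


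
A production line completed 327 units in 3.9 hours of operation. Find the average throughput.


Throughput = units / time
= 327 / 3.9
= 83.8 units/hour


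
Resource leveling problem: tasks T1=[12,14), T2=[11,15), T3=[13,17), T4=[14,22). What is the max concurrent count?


Check each time point for overlaps:
  t=13: 3 tasks active (T1, T2, T3)
Max concurrent = 3


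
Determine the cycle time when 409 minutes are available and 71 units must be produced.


Cycle time = available time / demand
= 409 / 71
= 5.76 min/unit


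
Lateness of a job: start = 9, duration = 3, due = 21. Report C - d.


Completion = 9 + 3 = 12
Lateness = C - d = 12 - 21
= -9


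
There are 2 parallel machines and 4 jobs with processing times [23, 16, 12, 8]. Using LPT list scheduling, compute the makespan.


Jobs (LPT sorted): [23, 16, 12, 8]
Machines: 2
  J=23 → Machine 1 (load: 0+23=23)
  J=16 → Machine 2 (load: 0+16=16)
  J=12 → Machine 2 (load: 16+12=28)
  J=8 → Machine 1 (load: 23+8=31)
Machine loads: [31, 28]
Makespan = max = 31 time units


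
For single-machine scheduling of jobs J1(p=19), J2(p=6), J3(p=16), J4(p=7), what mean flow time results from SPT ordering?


SPT order: J2 → J4 → J3 → J1
Completion times:
  J2: C=6
  J4: C=13
  J3: C=29
  J1: C=48
Sum = 96, n = 4
Mean flow = 96/4
= 24.00


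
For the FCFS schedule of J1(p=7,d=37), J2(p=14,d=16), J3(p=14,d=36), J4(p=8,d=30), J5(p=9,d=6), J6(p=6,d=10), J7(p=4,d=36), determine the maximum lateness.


Lateness per job (L = C - d):
  J1: C=7, d=37, L=-30
  J2: C=21, d=16, L=5
  J3: C=35, d=36, L=-1
  J4: C=43, d=30, L=13
  J5: C=52, d=6, L=46
  J6: C=58, d=10, L=48
  J7: C=62, d=36, L=26
Lmax = max(-30, 5, -1, 13, 46, 48, 26)
= 48


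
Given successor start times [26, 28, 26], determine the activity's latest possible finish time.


LF = min of all successor start times
Successors start at: [26, 28, 26]
LF = min(26, 28, 26)
= 26


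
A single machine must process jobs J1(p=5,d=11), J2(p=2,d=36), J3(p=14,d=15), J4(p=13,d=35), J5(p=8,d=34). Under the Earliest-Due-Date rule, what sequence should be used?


EDD: sort by earliest due date
  J1: d=11, p=5
  J3: d=15, p=14
  J5: d=34, p=8
  J4: d=35, p=13
  J2: d=36, p=2
Order: J1 → J3 → J5 → J4 → J2


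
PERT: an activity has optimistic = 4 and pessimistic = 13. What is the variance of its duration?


σ² = ((p - o) / 6)² = (p - o)² / 36
= (13 - 4)² / 36
= 9² / 36
= 81 / 36
= 2.2500


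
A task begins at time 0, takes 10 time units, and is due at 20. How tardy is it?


Completion = start + processing = 0 + 10 = 10
Tardiness = max(0, C - d) = max(0, 10 - 20)
= max(0, -10)
= 0


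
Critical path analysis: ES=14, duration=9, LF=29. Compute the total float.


EF = ES + duration = 14 + 9 = 23
LS = LF - duration = 29 - 9 = 20
Total Float = LF - EF = 29 - 23
(or LS - ES = 20 - 14)
= 6


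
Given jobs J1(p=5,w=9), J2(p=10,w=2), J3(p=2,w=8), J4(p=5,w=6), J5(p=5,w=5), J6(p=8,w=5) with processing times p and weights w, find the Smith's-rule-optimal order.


WSPT (Smith's rule): sort by p/w ascending
  J3: p/w = 2/8 = 0.250
  J1: p/w = 5/9 = 0.556
  J4: p/w = 5/6 = 0.833
  J5: p/w = 5/5 = 1.000
  J6: p/w = 8/5 = 1.600
  J2: p/w = 10/2 = 5.000
Order: J3 → J1 → J4 → J5 → J6 → J2


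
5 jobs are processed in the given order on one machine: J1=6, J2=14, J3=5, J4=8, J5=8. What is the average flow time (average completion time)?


Completion times:
  J1: completes at 6
  J2: completes at 20
  J3: completes at 25
  J4: completes at 33
  J5: completes at 41
Sum = 125
Average = 125/5
= 25.00


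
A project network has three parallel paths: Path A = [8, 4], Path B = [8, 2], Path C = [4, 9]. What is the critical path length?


Path A: 8 + 4 = 12
Path B: 8 + 2 = 10
Path C: 4 + 9 = 13
Critical path = longest = max(12, 10, 13)
= 13 (Path C)


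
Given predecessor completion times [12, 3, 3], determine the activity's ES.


ES = max of all predecessor completion times
Predecessors: [12, 3, 3]
ES = max(12, 3, 3)
= 12


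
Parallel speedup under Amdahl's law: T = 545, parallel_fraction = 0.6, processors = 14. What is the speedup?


Amdahl's law: T_p = T × ((1-p) + p/N)
= 545 × ((1-0.6) + 0.6/14)
= 545 × (0.40 + 0.0429)
= 545 × 0.4429
= 241.36
Speedup = 545/241.36
= 2.26×


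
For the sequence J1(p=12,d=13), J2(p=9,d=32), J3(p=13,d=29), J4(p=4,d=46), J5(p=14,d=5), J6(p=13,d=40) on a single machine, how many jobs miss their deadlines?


Completion vs due date:
  J1: C=12, d=13 → on time
  J2: C=21, d=32 → on time
  J3: C=34, d=29 → TARDY
  J4: C=38, d=46 → on time
  J5: C=52, d=5 → TARDY
  J6: C=65, d=40 → TARDY
Tardy jobs: J3, J5, J6
Count = 3


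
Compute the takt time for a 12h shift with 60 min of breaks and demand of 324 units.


Available = 12×60 - 60 = 660 min
Takt time = 660 / 324
= 2.04 min/unit


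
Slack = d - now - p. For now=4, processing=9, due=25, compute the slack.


Slack = due - current_time - processing
= 25 - 4 - 9
= 12


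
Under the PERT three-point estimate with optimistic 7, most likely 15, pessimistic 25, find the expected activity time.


te = (o + 4m + p) / 6
= (7 + 4×15 + 25) / 6
= (7 + 60 + 25) / 6
= 92 / 6
= 15.33


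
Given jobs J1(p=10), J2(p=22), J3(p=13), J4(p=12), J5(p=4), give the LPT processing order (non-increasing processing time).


LPT: sort by longest processing time first
  J2: p=22
  J3: p=13
  J4: p=12
  J1: p=10
  J5: p=4
Order: J2 → J3 → J4 → J1 → J5


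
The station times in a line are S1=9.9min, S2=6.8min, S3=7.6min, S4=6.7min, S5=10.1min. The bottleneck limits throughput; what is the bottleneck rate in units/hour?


Bottleneck = longest station time
Station times: [9.9, 6.8, 7.6, 6.7, 10.1]
Max = 10.1 min
Rate = 60 / 10.1
= 5.94 units/hour (bottleneck: 10.1min)


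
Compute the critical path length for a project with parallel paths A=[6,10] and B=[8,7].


Path A: 6 + 10 = 16
Path B: 8 + 7 = 15
Critical path = longest = max(16, 15)
= 16 (Path A)


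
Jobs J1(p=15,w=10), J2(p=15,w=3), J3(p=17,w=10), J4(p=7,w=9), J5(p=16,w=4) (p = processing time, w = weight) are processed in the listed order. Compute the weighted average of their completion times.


Completion times:
  J1: C=15, w×C=10×15=150
  J2: C=30, w×C=3×30=90
  J3: C=47, w×C=10×47=470
  J4: C=54, w×C=9×54=486
  J5: C=70, w×C=4×70=280
Sum w×C = 1476
Sum w = 36
Weighted avg = 1476/36
= 41.00


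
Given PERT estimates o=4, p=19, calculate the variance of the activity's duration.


σ² = ((p - o) / 6)² = (p - o)² / 36
= (19 - 4)² / 36
= 15² / 36
= 225 / 36
= 6.2500


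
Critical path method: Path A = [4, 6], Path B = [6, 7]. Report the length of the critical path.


Path A: 4 + 6 = 10
Path B: 6 + 7 = 13
Critical path = longest = max(10, 13)
= 13 (Path B)


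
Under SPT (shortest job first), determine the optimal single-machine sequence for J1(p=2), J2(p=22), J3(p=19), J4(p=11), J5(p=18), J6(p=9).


SPT: sort by shortest processing time
  J1: p=2
  J6: p=9
  J4: p=11
  J5: p=18
  J3: p=19
  J2: p=22
Order: J1 → J6 → J4 → J5 → J3 → J2


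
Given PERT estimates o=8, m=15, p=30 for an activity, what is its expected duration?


te = (o + 4m + p) / 6
= (8 + 4×15 + 30) / 6
= (8 + 60 + 30) / 6
= 98 / 6
= 16.33


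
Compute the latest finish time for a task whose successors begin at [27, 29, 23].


LF = min of all successor start times
Successors start at: [27, 29, 23]
LF = min(27, 29, 23)
= 23


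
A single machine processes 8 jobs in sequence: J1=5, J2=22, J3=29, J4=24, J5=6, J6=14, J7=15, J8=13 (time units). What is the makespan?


Sequential makespan: sum all processing times
= 5 + 22 + 29 + 24 + 6 + 14 + 15 + 13
= 128 time units


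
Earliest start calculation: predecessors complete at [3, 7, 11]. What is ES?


ES = max of all predecessor completion times
Predecessors: [3, 7, 11]
ES = max(3, 7, 11)
= 11


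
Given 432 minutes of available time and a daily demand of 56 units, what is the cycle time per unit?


Cycle time = available time / demand
= 432 / 56
= 7.71 min/unit


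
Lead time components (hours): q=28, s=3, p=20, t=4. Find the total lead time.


Lead time = queue + setup + processing + transit
= 28 + 3 + 20 + 4
= 55 hours


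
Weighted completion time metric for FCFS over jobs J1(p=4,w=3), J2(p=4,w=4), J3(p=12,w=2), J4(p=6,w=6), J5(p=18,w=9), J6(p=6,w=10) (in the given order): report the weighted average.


Completion times:
  J1: C=4, w×C=3×4=12
  J2: C=8, w×C=4×8=32
  J3: C=20, w×C=2×20=40
  J4: C=26, w×C=6×26=156
  J5: C=44, w×C=9×44=396
  J6: C=50, w×C=10×50=500
Sum w×C = 1136
Sum w = 34
Weighted avg = 1136/34
= 33.41


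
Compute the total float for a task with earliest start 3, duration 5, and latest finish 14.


EF = ES + duration = 3 + 5 = 8
LS = LF - duration = 14 - 5 = 9
Total Float = LF - EF = 14 - 8
(or LS - ES = 9 - 3)
= 6


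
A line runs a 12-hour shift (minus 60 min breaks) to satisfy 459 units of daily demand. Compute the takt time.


Available = 12×60 - 60 = 660 min
Takt time = 660 / 459
= 1.44 min/unit


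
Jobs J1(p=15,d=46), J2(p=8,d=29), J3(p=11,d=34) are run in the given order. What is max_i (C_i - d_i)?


Lateness per job (L = C - d):
  J1: C=15, d=46, L=-31
  J2: C=23, d=29, L=-6
  J3: C=34, d=34, L=0
Lmax = max(-31, -6, 0)
= 0


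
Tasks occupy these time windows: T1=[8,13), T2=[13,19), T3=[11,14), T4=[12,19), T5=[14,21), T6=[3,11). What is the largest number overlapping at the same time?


Check each time point for overlaps:
  t=12: 3 tasks active (T1, T3, T4)
Max concurrent = 3


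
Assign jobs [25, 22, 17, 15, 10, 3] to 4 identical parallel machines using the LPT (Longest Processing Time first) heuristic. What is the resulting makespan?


Jobs (LPT sorted): [25, 22, 17, 15, 10, 3]
Machines: 4
  J=25 → Machine 1 (load: 0+25=25)
  J=22 → Machine 2 (load: 0+22=22)
  J=17 → Machine 3 (load: 0+17=17)
  J=15 → Machine 4 (load: 0+15=15)
  J=10 → Machine 4 (load: 15+10=25)
  J=3 → Machine 3 (load: 17+3=20)
Machine loads: [25, 22, 20, 25]
Makespan = max = 25 time units


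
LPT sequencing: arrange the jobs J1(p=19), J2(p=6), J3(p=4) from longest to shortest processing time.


LPT: sort by longest processing time first
  J1: p=19
  J2: p=6
  J3: p=4
Order: J1 → J2 → J3


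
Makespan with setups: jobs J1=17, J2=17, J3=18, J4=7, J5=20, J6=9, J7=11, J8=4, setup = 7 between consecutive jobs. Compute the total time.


Makespan = Σ processing + (n-1) × setup
= (17 + 17 + 18 + 7 + 20 + 9 + 11 + 4) + (8-1)×7
= 103 + 49
= 152 time units


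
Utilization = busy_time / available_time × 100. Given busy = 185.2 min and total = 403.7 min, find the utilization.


Utilization = busy / total × 100
= 185.2 / 403.7 × 100
= 45.9%


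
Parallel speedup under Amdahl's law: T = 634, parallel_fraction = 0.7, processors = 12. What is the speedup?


Amdahl's law: T_p = T × ((1-p) + p/N)
= 634 × ((1-0.7) + 0.7/12)
= 634 × (0.30 + 0.0583)
= 634 × 0.3583
= 227.18
Speedup = 634/227.18
= 2.79×


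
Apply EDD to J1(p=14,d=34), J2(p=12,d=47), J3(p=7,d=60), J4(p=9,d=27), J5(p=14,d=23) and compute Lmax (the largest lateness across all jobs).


EDD order: J5 → J4 → J1 → J2 → J3
Completion and lateness:
  J5: C=14, d=23, L=14-23=-9
  J4: C=23, d=27, L=23-27=-4
  J1: C=37, d=34, L=37-34=3
  J2: C=49, d=47, L=49-47=2
  J3: C=56, d=60, L=56-60=-4
Lmax = max(-9, -4, 3, 2, -4)
= 3


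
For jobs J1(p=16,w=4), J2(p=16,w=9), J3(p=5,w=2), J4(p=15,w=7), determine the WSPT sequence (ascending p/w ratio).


WSPT (Smith's rule): sort by p/w ascending
  J2: p/w = 16/9 = 1.778
  J4: p/w = 15/7 = 2.143
  J3: p/w = 5/2 = 2.500
  J1: p/w = 16/4 = 4.000
Order: J2 → J4 → J3 → J1


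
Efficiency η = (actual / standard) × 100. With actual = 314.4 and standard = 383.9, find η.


Efficiency = (actual / standard) × 100
= (314.4 / 383.9) × 100
= 81.9%


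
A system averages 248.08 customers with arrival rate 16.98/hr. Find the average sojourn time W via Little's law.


Little's law: L = λW → W = L / λ
= 248.08 / 16.98
= 14.61 hours


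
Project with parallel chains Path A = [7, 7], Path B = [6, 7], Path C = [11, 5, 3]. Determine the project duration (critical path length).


Path A: 7 + 7 = 14
Path B: 6 + 7 = 13
Path C: 11 + 5 + 3 = 19
Critical path = longest = max(14, 13, 19)
= 19 (Path C)


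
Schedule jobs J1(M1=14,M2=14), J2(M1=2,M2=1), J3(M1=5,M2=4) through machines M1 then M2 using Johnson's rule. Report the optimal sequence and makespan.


Johnson's rule:
Group 1 (M1≤M2, sort by M1): ['J1']
Group 2 (M1>M2, sort desc M2): ['J3', 'J2']
Sequence: J1 → J3 → J2
Makespan calculation:
  J1: M1 done=14, M2 done=28
  J3: M1 done=19, M2 done=32
  J2: M1 done=21, M2 done=33
= Sequence: J1 → J3 → J2, Makespan: 33


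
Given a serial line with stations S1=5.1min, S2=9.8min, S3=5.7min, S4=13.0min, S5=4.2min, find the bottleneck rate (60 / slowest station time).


Bottleneck = longest station time
Station times: [5.1, 9.8, 5.7, 13.0, 4.2]
Max = 13.0 min
Rate = 60 / 13.0
= 4.62 units/hour (bottleneck: 13.0min)


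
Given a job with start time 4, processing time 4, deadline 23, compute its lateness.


Completion = 4 + 4 = 8
Lateness = C - d = 8 - 23
= -15


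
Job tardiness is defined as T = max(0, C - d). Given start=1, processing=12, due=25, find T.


Completion = start + processing = 1 + 12 = 13
Tardiness = max(0, C - d) = max(0, 13 - 25)
= max(0, -12)
= 0


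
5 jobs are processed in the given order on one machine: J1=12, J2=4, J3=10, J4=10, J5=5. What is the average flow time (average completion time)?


Completion times:
  J1: completes at 12
  J2: completes at 16
  J3: completes at 26
  J4: completes at 36
  J5: completes at 41
Sum = 131
Average = 131/5
= 26.20


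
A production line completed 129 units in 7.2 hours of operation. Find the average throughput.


Throughput = units / time
= 129 / 7.2
= 17.9 units/hour


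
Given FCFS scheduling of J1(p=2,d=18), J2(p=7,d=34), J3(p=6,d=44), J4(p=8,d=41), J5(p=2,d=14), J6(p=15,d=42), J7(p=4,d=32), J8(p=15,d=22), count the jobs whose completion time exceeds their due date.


Completion vs due date:
  J1: C=2, d=18 → on time
  J2: C=9, d=34 → on time
  J3: C=15, d=44 → on time
  J4: C=23, d=41 → on time
  J5: C=25, d=14 → TARDY
  J6: C=40, d=42 → on time
  J7: C=44, d=32 → TARDY
  J8: C=59, d=22 → TARDY
Tardy jobs: J5, J7, J8
Count = 3


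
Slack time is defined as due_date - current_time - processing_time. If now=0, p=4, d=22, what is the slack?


Slack = due - current_time - processing
= 22 - 0 - 4
= 18


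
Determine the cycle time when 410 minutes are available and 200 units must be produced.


Cycle time = available time / demand
= 410 / 200
= 2.05 min/unit


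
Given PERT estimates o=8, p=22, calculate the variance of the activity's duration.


σ² = ((p - o) / 6)² = (p - o)² / 36
= (22 - 8)² / 36
= 14² / 36
= 196 / 36
= 5.4444


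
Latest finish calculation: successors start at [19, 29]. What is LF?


LF = min of all successor start times
Successors start at: [19, 29]
LF = min(19, 29)
= 19


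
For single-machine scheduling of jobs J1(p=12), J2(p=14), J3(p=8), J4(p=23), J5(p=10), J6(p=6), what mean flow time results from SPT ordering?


SPT order: J6 → J3 → J5 → J1 → J2 → J4
Completion times:
  J6: C=6
  J3: C=14
  J5: C=24
  J1: C=36
  J2: C=50
  J4: C=73
Sum = 203, n = 6
Mean flow = 203/6
= 33.83


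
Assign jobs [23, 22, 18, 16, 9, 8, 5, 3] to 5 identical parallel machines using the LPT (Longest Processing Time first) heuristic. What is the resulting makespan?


Jobs (LPT sorted): [23, 22, 18, 16, 9, 8, 5, 3]
Machines: 5
  J=23 → Machine 1 (load: 0+23=23)
  J=22 → Machine 2 (load: 0+22=22)
  J=18 → Machine 3 (load: 0+18=18)
  J=16 → Machine 4 (load: 0+16=16)
  J=9 → Machine 5 (load: 0+9=9)
  J=8 → Machine 5 (load: 9+8=17)
  J=5 → Machine 4 (load: 16+5=21)
  J=3 → Machine 5 (load: 17+3=20)
Machine loads: [23, 22, 18, 21, 20]
Makespan = max = 23 time units


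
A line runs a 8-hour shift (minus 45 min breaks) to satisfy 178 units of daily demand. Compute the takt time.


Available = 8×60 - 45 = 435 min
Takt time = 435 / 178
= 2.44 min/unit


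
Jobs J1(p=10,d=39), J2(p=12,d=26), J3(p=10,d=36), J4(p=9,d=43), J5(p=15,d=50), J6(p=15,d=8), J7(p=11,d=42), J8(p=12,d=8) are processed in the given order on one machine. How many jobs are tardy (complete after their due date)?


Completion vs due date:
  J1: C=10, d=39 → on time
  J2: C=22, d=26 → on time
  J3: C=32, d=36 → on time
  J4: C=41, d=43 → on time
  J5: C=56, d=50 → TARDY
  J6: C=71, d=8 → TARDY
  J7: C=82, d=42 → TARDY
  J8: C=94, d=8 → TARDY
Tardy jobs: J5, J6, J7, J8
Count = 4


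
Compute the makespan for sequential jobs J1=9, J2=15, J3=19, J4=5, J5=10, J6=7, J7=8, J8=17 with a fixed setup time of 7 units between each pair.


Makespan = Σ processing + (n-1) × setup
= (9 + 15 + 19 + 5 + 10 + 7 + 8 + 17) + (8-1)×7
= 90 + 49
= 139 time units


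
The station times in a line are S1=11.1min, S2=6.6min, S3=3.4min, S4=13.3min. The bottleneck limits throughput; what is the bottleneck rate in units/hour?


Bottleneck = longest station time
Station times: [11.1, 6.6, 3.4, 13.3]
Max = 13.3 min
Rate = 60 / 13.3
= 4.51 units/hour (bottleneck: 13.3min)


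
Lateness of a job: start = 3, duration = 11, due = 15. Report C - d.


Completion = 3 + 11 = 14
Lateness = C - d = 14 - 15
= -1


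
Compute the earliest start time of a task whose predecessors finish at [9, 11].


ES = max of all predecessor completion times
Predecessors: [9, 11]
ES = max(9, 11)
= 11


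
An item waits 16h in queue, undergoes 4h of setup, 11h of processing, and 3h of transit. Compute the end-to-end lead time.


Lead time = queue + setup + processing + transit
= 16 + 4 + 11 + 3
= 34 hours


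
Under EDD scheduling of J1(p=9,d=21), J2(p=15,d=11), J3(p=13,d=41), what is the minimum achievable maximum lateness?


EDD order: J2 → J1 → J3
Completion and lateness:
  J2: C=15, d=11, L=15-11=4
  J1: C=24, d=21, L=24-21=3
  J3: C=37, d=41, L=37-41=-4
Lmax = max(4, 3, -4)
= 4


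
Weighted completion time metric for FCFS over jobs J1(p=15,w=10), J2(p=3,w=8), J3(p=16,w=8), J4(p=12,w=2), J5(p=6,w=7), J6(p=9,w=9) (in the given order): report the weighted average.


Completion times:
  J1: C=15, w×C=10×15=150
  J2: C=18, w×C=8×18=144
  J3: C=34, w×C=8×34=272
  J4: C=46, w×C=2×46=92
  J5: C=52, w×C=7×52=364
  J6: C=61, w×C=9×61=549
Sum w×C = 1571
Sum w = 44
Weighted avg = 1571/44
= 35.70


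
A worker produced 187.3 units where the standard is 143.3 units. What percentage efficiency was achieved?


Efficiency = (actual / standard) × 100
= (187.3 / 143.3) × 100
= 130.7%


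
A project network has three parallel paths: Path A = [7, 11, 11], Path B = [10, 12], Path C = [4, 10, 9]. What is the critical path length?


Path A: 7 + 11 + 11 = 29
Path B: 10 + 12 = 22
Path C: 4 + 10 + 9 = 23
Critical path = longest = max(29, 22, 23)
= 29 (Path A)


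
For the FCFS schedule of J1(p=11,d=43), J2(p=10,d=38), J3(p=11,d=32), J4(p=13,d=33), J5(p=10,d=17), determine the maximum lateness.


Lateness per job (L = C - d):
  J1: C=11, d=43, L=-32
  J2: C=21, d=38, L=-17
  J3: C=32, d=32, L=0
  J4: C=45, d=33, L=12
  J5: C=55, d=17, L=38
Lmax = max(-32, -17, 0, 12, 38)
= 38


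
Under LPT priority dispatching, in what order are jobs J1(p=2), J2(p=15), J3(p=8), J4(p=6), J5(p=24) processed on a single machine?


LPT: sort by longest processing time first
  J5: p=24
  J2: p=15
  J3: p=8
  J4: p=6
  J1: p=2
Order: J5 → J2 → J3 → J4 → J1


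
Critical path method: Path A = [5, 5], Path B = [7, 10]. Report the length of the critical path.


Path A: 5 + 5 = 10
Path B: 7 + 10 = 17
Critical path = longest = max(10, 17)
= 17 (Path B)


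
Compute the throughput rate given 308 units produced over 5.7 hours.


Throughput = units / time
= 308 / 5.7
= 54.0 units/hour


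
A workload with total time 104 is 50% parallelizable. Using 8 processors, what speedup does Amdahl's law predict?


Amdahl's law: T_p = T × ((1-p) + p/N)
= 104 × ((1-0.5) + 0.5/8)
= 104 × (0.50 + 0.0625)
= 104 × 0.5625
= 58.50
Speedup = 104/58.50
= 1.78×


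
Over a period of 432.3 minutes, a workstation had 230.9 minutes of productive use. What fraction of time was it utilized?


Utilization = busy / total × 100
= 230.9 / 432.3 × 100
= 53.4%


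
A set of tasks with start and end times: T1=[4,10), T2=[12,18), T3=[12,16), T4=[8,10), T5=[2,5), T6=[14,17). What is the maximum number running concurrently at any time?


Check each time point for overlaps:
  t=14: 3 tasks active (T2, T3, T6)
Max concurrent = 3


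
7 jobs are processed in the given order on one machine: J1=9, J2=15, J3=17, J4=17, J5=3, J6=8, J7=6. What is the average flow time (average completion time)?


Completion times:
  J1: completes at 9
  J2: completes at 24
  J3: completes at 41
  J4: completes at 58
  J5: completes at 61
  J6: completes at 69
  J7: completes at 75
Sum = 337
Average = 337/7
= 48.14


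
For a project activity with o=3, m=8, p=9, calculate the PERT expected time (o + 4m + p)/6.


te = (o + 4m + p) / 6
= (3 + 4×8 + 9) / 6
= (3 + 32 + 9) / 6
= 44 / 6
= 7.33


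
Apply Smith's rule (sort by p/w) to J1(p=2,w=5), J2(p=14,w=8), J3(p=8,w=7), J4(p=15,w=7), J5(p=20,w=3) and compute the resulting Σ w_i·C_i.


WSPT order (by p/w): J1 → J3 → J2 → J4 → J5
  J1: C=2, w·C=5×2=10
  J3: C=10, w·C=7×10=70
  J2: C=24, w·C=8×24=192
  J4: C=39, w·C=7×39=273
  J5: C=59, w·C=3×59=177
Σ w·C = 722
= 722
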